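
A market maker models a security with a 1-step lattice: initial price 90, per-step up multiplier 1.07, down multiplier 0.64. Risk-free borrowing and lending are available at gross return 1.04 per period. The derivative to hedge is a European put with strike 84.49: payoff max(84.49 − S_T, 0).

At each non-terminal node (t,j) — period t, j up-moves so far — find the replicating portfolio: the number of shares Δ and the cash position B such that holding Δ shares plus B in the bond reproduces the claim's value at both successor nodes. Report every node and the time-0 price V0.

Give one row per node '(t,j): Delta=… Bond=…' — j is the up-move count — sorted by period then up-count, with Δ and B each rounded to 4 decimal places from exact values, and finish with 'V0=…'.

(0,0): Delta=-0.6948 Bond=64.3388
V0=1.8039

The replicating-portfolio and risk-neutral prices coincide; use p* = (1.04−0.64)/(1.07−0.64) = 0.9302 for the latter.
Payoff layer (t=1): V(1,0)=26.8900, V(1,1)=0.0000
Node (0,0) S=90.0000: V=(p*·0.0000+(1−p*)·26.8900)/1.04=1.8039; Δ=(0.0000−26.8900)/(96.3000−57.6000)=-0.6948; B=V−Δ·S=64.3388
Check: Δ(0,0)·S0 + B(0,0) = 1.8039 = V0.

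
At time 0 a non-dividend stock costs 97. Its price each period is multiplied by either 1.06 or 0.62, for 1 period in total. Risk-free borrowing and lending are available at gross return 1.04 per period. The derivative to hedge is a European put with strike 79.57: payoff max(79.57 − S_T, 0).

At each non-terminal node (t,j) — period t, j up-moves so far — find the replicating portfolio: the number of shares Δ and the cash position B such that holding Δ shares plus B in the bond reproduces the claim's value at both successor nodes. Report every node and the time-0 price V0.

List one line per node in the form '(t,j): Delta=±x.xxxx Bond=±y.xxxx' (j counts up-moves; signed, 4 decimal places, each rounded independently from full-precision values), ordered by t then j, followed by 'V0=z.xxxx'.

Risk-neutral probability p* = (R−d)/(u−d) = (1.04−0.62)/(1.06−0.62) = 0.9545.
At expiry t=1: V(1,0)=19.4300, V(1,1)=0.0000
(0,0): S=97.0000. Δ = (V_up−V_dn)/(S_up−S_dn) = (0.0000−19.4300)/(102.8200−60.1400) = -0.4552. V = [p*·0.0000 + (1−p*)·19.4300]/1.04 = 0.8492. B = V − Δ·S = 45.0083.
Root portfolio cost Δ·97+B reproduces V0=0.8492.

(0,0): Delta=-0.4552 Bond=45.0083
V0=0.8492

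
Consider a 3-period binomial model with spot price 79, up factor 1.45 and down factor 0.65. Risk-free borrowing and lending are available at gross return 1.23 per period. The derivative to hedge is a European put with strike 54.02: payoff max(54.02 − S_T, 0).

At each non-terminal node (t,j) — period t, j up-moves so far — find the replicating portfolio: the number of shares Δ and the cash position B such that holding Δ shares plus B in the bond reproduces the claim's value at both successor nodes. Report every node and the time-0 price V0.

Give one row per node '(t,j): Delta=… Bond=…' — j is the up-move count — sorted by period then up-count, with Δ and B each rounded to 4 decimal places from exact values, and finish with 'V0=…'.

No-arbitrage ⇒ martingale measure with p* = (R−d)/(u−d) = 0.7250.
Terminal payoffs: V(3,0)=32.3246, V(3,1)=5.6226, V(3,2)=0.0000, V(3,3)=0.0000
(2,0): S=33.3775. Δ = (V_up−V_dn)/(S_up−S_dn) = (5.6226−32.3246)/(48.3974−21.6954) = -1.0000. V = [p*·5.6226 + (1−p*)·32.3246]/1.23 = 10.5412. B = V − Δ·S = 43.9187.
(2,1): S=74.4575. Δ = (V_up−V_dn)/(S_up−S_dn) = (0.0000−5.6226)/(107.9634−48.3974) = -0.0944. V = [p*·0.0000 + (1−p*)·5.6226]/1.23 = 1.2571. B = V − Δ·S = 8.2854.
(2,2): S=166.0975. Δ = (V_up−V_dn)/(S_up−S_dn) = (0.0000−0.0000)/(240.8414−107.9634) = 0.0000. V = [p*·0.0000 + (1−p*)·0.0000]/1.23 = 0.0000. B = V − Δ·S = 0.0000.
(1,0): S=51.3500. Δ = (V_up−V_dn)/(S_up−S_dn) = (1.2571−10.5412)/(74.4575−33.3775) = -0.2260. V = [p*·1.2571 + (1−p*)·10.5412]/1.23 = 3.0977. B = V − Δ·S = 14.7029.
(1,1): S=114.5500. Δ = (V_up−V_dn)/(S_up−S_dn) = (0.0000−1.2571)/(166.0975−74.4575) = -0.0137. V = [p*·0.0000 + (1−p*)·1.2571]/1.23 = 0.2811. B = V − Δ·S = 1.8524.
(0,0): S=79.0000. Δ = (V_up−V_dn)/(S_up−S_dn) = (0.2811−3.0977)/(114.5500−51.3500) = -0.0446. V = [p*·0.2811 + (1−p*)·3.0977]/1.23 = 0.8582. B = V − Δ·S = 4.3791.
Check: Δ(0,0)·S0 + B(0,0) = 0.8582 = V0.

(0,0): Delta=-0.0446 Bond=4.3791
(1,0): Delta=-0.2260 Bond=14.7029
(1,1): Delta=-0.0137 Bond=1.8524
(2,0): Delta=-1.0000 Bond=43.9187
(2,1): Delta=-0.0944 Bond=8.2854
(2,2): Delta=0.0000 Bond=0.0000
V0=0.8582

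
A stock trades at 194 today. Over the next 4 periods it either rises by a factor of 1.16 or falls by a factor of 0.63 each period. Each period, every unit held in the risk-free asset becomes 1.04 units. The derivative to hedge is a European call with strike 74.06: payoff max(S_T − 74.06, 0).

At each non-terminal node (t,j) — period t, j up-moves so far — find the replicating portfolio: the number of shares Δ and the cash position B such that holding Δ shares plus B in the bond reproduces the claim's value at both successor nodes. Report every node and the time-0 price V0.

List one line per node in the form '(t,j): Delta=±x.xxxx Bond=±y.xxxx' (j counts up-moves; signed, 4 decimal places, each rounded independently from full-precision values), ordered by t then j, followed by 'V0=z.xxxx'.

The replicating-portfolio and risk-neutral prices coincide; use p* = (1.04−0.63)/(1.16−0.63) = 0.7736 for the latter.
Terminal values V(4,·): V(4,0)=0.0000, V(4,1)=0.0000, V(4,2)=29.5493, V(4,3)=116.7127, V(4,4)=277.2040
(3,0): S=48.5091. Δ = (V_up−V_dn)/(S_up−S_dn) = (0.0000−0.0000)/(56.2706−30.5607) = 0.0000. V = [p*·0.0000 + (1−p*)·0.0000]/1.04 = 0.0000. B = V − Δ·S = 0.0000.
(3,1): S=89.3184. Δ = (V_up−V_dn)/(S_up−S_dn) = (29.5493−0.0000)/(103.6093−56.2706) = 0.6242. V = [p*·29.5493 + (1−p*)·0.0000]/1.04 = 21.9797. B = V − Δ·S = -33.7737.
(3,2): S=164.4592. Δ = (V_up−V_dn)/(S_up−S_dn) = (116.7127−29.5493)/(190.7727−103.6093) = 1.0000. V = [p*·116.7127 + (1−p*)·29.5493]/1.04 = 93.2477. B = V − Δ·S = -71.2115.
(3,3): S=302.8138. Δ = (V_up−V_dn)/(S_up−S_dn) = (277.2040−116.7127)/(351.2640−190.7727) = 1.0000. V = [p*·277.2040 + (1−p*)·116.7127]/1.04 = 231.6023. B = V − Δ·S = -71.2115.
(2,0): S=76.9986. Δ = (V_up−V_dn)/(S_up−S_dn) = (21.9797−0.0000)/(89.3184−48.5091) = 0.5386. V = [p*·21.9797 + (1−p*)·0.0000]/1.04 = 16.3492. B = V − Δ·S = -25.1220.
(2,1): S=141.7752. Δ = (V_up−V_dn)/(S_up−S_dn) = (93.2477−21.9797)/(164.4592−89.3184) = 0.9485. V = [p*·93.2477 + (1−p*)·21.9797]/1.04 = 74.1457. B = V − Δ·S = -60.3222.
(2,2): S=261.0464. Δ = (V_up−V_dn)/(S_up−S_dn) = (231.6023−93.2477)/(302.8138−164.4592) = 1.0000. V = [p*·231.6023 + (1−p*)·93.2477]/1.04 = 192.5738. B = V − Δ·S = -68.4726.
(1,0): S=122.2200. Δ = (V_up−V_dn)/(S_up−S_dn) = (74.1457−16.3492)/(141.7752−76.9986) = 0.8922. V = [p*·74.1457 + (1−p*)·16.3492]/1.04 = 58.7113. B = V − Δ·S = -50.3388.
(1,1): S=225.0400. Δ = (V_up−V_dn)/(S_up−S_dn) = (192.5738−74.1457)/(261.0464−141.7752) = 0.9929. V = [p*·192.5738 + (1−p*)·74.1457]/1.04 = 159.3845. B = V − Δ·S = -64.0647.
(0,0): S=194.0000. Δ = (V_up−V_dn)/(S_up−S_dn) = (159.3845−58.7113)/(225.0400−122.2200) = 0.9791. V = [p*·159.3845 + (1−p*)·58.7113]/1.04 = 131.3371. B = V − Δ·S = -58.6124.
Root portfolio cost Δ·194+B reproduces V0=131.3371.

(0,0): Delta=0.9791 Bond=-58.6124
(1,0): Delta=0.8922 Bond=-50.3388
(1,1): Delta=0.9929 Bond=-64.0647
(2,0): Delta=0.5386 Bond=-25.1220
(2,1): Delta=0.9485 Bond=-60.3222
(2,2): Delta=1.0000 Bond=-68.4726
(3,0): Delta=0.0000 Bond=0.0000
(3,1): Delta=0.6242 Bond=-33.7737
(3,2): Delta=1.0000 Bond=-71.2115
(3,3): Delta=1.0000 Bond=-71.2115
V0=131.3371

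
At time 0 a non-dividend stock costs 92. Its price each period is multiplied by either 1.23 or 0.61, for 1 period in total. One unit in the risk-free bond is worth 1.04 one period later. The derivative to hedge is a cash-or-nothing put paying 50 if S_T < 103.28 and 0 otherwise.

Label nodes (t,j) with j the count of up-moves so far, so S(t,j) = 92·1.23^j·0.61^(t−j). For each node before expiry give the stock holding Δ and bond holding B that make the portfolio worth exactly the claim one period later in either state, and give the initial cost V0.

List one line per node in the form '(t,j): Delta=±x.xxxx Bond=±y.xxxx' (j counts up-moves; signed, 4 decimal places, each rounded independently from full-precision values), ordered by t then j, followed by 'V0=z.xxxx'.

(0,0): Delta=-0.8766 Bond=95.3784
V0=14.7333

Risk-neutral probability p* = (R−d)/(u−d) = (1.04−0.61)/(1.23−0.61) = 0.6935.
Terminal values V(1,·): V(1,0)=50.0000, V(1,1)=0.0000
  t=0,j=0: stock 92.0000 → up 113.1600 (V=0.0000), down 56.1200 (V=50.0000). Price 14.7333; hedge Δ=-0.8766, bond B=95.3784.
Check: Δ(0,0)·S0 + B(0,0) = 14.7333 = V0.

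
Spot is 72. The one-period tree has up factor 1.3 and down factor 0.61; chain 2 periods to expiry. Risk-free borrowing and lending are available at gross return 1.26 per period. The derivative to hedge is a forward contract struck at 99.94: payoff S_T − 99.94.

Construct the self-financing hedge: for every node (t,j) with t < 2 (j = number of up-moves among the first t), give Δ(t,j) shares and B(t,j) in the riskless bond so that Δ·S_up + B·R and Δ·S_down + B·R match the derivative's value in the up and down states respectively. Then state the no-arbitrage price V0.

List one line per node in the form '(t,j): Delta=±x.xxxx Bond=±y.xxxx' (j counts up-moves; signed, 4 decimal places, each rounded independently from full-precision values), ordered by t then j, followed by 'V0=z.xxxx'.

Risk-neutral probability p* = (R−d)/(u−d) = (1.26−0.61)/(1.3−0.61) = 0.9420.
Terminal payoffs: V(2,0)=-73.1488, V(2,1)=-42.8440, V(2,2)=21.7400
Node (1,0) S=43.9200: V=(p*·-42.8440+(1−p*)·-73.1488)/1.26=-35.3975; Δ=(-42.8440−-73.1488)/(57.0960−26.7912)=1.0000; B=V−Δ·S=-79.3175
Node (1,1) S=93.6000: V=(p*·21.7400+(1−p*)·-42.8440)/1.26=14.2825; Δ=(21.7400−-42.8440)/(121.6800−57.0960)=1.0000; B=V−Δ·S=-79.3175
Node (0,0) S=72.0000: V=(p*·14.2825+(1−p*)·-35.3975)/1.26=9.0496; Δ=(14.2825−-35.3975)/(93.6000−43.9200)=1.0000; B=V−Δ·S=-62.9504
Check: Δ(0,0)·S0 + B(0,0) = 9.0496 = V0.

(0,0): Delta=1.0000 Bond=-62.9504
(1,0): Delta=1.0000 Bond=-79.3175
(1,1): Delta=1.0000 Bond=-79.3175
V0=9.0496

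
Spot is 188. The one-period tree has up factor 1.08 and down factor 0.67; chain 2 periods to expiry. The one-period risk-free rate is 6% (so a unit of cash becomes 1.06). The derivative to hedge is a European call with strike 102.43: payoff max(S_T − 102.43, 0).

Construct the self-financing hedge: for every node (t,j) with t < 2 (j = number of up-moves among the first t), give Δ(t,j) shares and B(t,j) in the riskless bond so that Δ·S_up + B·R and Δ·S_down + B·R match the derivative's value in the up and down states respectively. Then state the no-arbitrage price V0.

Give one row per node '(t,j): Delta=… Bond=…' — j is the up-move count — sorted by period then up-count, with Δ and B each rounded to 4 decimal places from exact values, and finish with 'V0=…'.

(0,0): Delta=0.9892 Bond=-89.0996
(1,0): Delta=0.6507 Bond=-51.8098
(1,1): Delta=1.0000 Bond=-96.6321
V0=96.8759

No-arbitrage ⇒ martingale measure with p* = (R−d)/(u−d) = 0.9512.
At expiry t=2: V(2,0)=0.0000, V(2,1)=33.6068, V(2,2)=116.8532
(1,0): S=125.9600. Δ = (V_up−V_dn)/(S_up−S_dn) = (33.6068−0.0000)/(136.0368−84.3932) = 0.6507. V = [p*·33.6068 + (1−p*)·0.0000]/1.06 = 30.1580. B = V − Δ·S = -51.8098.
(1,1): S=203.0400. Δ = (V_up−V_dn)/(S_up−S_dn) = (116.8532−33.6068)/(219.2832−136.0368) = 1.0000. V = [p*·116.8532 + (1−p*)·33.6068]/1.06 = 106.4079. B = V − Δ·S = -96.6321.
(0,0): S=188.0000. Δ = (V_up−V_dn)/(S_up−S_dn) = (106.4079−30.1580)/(203.0400−125.9600) = 0.9892. V = [p*·106.4079 + (1−p*)·30.1580]/1.06 = 96.8759. B = V − Δ·S = -89.0996.
Each (Δ,B) replicates both successor values, so the strategy is self-financing and V0 is arbitrage-free.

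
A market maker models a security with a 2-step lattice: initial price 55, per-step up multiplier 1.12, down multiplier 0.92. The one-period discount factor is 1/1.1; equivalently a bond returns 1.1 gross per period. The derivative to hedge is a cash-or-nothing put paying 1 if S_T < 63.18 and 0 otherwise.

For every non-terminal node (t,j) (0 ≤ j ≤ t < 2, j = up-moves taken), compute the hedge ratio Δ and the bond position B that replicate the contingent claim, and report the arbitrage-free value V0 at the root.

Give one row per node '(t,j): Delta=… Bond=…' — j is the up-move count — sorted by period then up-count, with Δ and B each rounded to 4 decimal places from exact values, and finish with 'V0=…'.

Risk-neutral probability p* = (R−d)/(u−d) = (1.1−0.92)/(1.12−0.92) = 0.9000.
Terminal values V(2,·): V(2,0)=1.0000, V(2,1)=1.0000, V(2,2)=0.0000
(1,0): S=50.6000. Δ = (V_up−V_dn)/(S_up−S_dn) = (1.0000−1.0000)/(56.6720−46.5520) = 0.0000. V = [p*·1.0000 + (1−p*)·1.0000]/1.1 = 0.9091. B = V − Δ·S = 0.9091.
(1,1): S=61.6000. Δ = (V_up−V_dn)/(S_up−S_dn) = (0.0000−1.0000)/(68.9920−56.6720) = -0.0812. V = [p*·0.0000 + (1−p*)·1.0000]/1.1 = 0.0909. B = V − Δ·S = 5.0909.
(0,0): S=55.0000. Δ = (V_up−V_dn)/(S_up−S_dn) = (0.0909−0.9091)/(61.6000−50.6000) = -0.0744. V = [p*·0.0909 + (1−p*)·0.9091]/1.1 = 0.1570. B = V − Δ·S = 4.2479.
Root portfolio cost Δ·55+B reproduces V0=0.1570.

(0,0): Delta=-0.0744 Bond=4.2479
(1,0): Delta=0.0000 Bond=0.9091
(1,1): Delta=-0.0812 Bond=5.0909
V0=0.1570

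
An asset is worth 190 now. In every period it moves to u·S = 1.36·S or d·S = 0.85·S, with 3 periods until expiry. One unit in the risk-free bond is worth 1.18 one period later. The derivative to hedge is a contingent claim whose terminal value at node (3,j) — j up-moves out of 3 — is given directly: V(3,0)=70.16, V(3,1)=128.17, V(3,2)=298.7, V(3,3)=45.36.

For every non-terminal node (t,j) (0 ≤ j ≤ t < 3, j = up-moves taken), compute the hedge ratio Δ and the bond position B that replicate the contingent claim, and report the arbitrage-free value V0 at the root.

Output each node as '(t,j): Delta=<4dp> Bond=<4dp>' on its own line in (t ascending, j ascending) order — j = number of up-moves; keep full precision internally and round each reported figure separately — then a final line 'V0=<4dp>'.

(0,0): Delta=-0.1553 Bond=138.3212
(1,0): Delta=1.3460 Bond=-79.2391
(1,1): Delta=-0.6671 Bond=295.4690
(2,0): Delta=0.8286 Bond=-22.4774
(2,1): Delta=1.5224 Bond=-132.2429
(2,2): Delta=-1.4135 Bond=610.9605
V0=108.8132

No-arbitrage ⇒ martingale measure with p* = (R−d)/(u−d) = 0.6471.
Payoff layer (t=3): V(3,0)=70.1600, V(3,1)=128.1700, V(3,2)=298.7000, V(3,3)=45.3600
(2,0): S=137.2750. Δ = (V_up−V_dn)/(S_up−S_dn) = (128.1700−70.1600)/(186.6940−116.6837) = 0.8286. V = [p*·128.1700 + (1−p*)·70.1600]/1.18 = 91.2677. B = V − Δ·S = -22.4774.
(2,1): S=219.6400. Δ = (V_up−V_dn)/(S_up−S_dn) = (298.7000−128.1700)/(298.7104−186.6940) = 1.5224. V = [p*·298.7000 + (1−p*)·128.1700]/1.18 = 202.1296. B = V − Δ·S = -132.2429.
(2,2): S=351.4240. Δ = (V_up−V_dn)/(S_up−S_dn) = (45.3600−298.7000)/(477.9366−298.7104) = -1.4135. V = [p*·45.3600 + (1−p*)·298.7000]/1.18 = 114.2154. B = V − Δ·S = 610.9605.
(1,0): S=161.5000. Δ = (V_up−V_dn)/(S_up−S_dn) = (202.1296−91.2677)/(219.6400−137.2750) = 1.3460. V = [p*·202.1296 + (1−p*)·91.2677]/1.18 = 138.1372. B = V − Δ·S = -79.2391.
(1,1): S=258.4000. Δ = (V_up−V_dn)/(S_up−S_dn) = (114.2154−202.1296)/(351.4240−219.6400) = -0.6671. V = [p*·114.2154 + (1−p*)·202.1296]/1.18 = 123.0881. B = V − Δ·S = 295.4690.
(0,0): S=190.0000. Δ = (V_up−V_dn)/(S_up−S_dn) = (123.0881−138.1372)/(258.4000−161.5000) = -0.1553. V = [p*·123.0881 + (1−p*)·138.1372]/1.18 = 108.8132. B = V − Δ·S = 138.3212.
Self-financing check: at every node Δ·S+B equals the discounted successor values.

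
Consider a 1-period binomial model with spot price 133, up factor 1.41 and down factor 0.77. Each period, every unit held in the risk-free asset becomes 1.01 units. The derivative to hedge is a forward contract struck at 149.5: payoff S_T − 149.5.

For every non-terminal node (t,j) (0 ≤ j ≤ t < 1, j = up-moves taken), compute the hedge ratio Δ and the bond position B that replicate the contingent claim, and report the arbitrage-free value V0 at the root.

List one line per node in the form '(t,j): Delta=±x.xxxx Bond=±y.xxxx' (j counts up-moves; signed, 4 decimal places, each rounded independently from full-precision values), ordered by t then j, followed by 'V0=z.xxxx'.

(0,0): Delta=1.0000 Bond=-148.0198
V0=-15.0198

The replicating-portfolio and risk-neutral prices coincide; use p* = (1.01−0.77)/(1.41−0.77) = 0.3750 for the latter.
Terminal values V(1,·): V(1,0)=-47.0900, V(1,1)=38.0300
Node (0,0) S=133.0000: V=(p*·38.0300+(1−p*)·-47.0900)/1.01=-15.0198; Δ=(38.0300−-47.0900)/(187.5300−102.4100)=1.0000; B=V−Δ·S=-148.0198
Self-financing check: at every node Δ·S+B equals the discounted successor values.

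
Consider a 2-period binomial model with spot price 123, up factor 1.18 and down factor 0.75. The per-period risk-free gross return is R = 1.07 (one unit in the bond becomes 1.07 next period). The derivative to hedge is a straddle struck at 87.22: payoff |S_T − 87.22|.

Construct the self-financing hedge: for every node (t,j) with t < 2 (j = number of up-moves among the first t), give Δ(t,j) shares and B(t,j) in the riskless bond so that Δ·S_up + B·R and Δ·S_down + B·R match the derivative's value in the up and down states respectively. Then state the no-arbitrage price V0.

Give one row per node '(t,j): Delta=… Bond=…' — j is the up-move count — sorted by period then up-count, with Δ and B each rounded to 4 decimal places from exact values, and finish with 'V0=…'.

Under the risk-neutral measure, an up-move has probability p* = (R−d)/(u−d) = 0.7442 and values discount at R = 1.07.
Terminal payoffs: V(2,0)=18.0325, V(2,1)=21.6350, V(2,2)=84.0452
  t=1,j=0: stock 92.2500 → up 108.8550 (V=21.6350), down 69.1875 (V=18.0325). Price 19.3583; hedge Δ=0.0908, bond B=10.9804.
  t=1,j=1: stock 145.1400 → up 171.2652 (V=84.0452), down 108.8550 (V=21.6350). Price 63.6260; hedge Δ=1.0000, bond B=-81.5140.
  t=0,j=0: stock 123.0000 → up 145.1400 (V=63.6260), down 92.2500 (V=19.3583). Price 48.8801; hedge Δ=0.8370, bond B=-54.0679.
Check: Δ(0,0)·S0 + B(0,0) = 48.8801 = V0.

(0,0): Delta=0.8370 Bond=-54.0679
(1,0): Delta=0.0908 Bond=10.9804
(1,1): Delta=1.0000 Bond=-81.5140
V0=48.8801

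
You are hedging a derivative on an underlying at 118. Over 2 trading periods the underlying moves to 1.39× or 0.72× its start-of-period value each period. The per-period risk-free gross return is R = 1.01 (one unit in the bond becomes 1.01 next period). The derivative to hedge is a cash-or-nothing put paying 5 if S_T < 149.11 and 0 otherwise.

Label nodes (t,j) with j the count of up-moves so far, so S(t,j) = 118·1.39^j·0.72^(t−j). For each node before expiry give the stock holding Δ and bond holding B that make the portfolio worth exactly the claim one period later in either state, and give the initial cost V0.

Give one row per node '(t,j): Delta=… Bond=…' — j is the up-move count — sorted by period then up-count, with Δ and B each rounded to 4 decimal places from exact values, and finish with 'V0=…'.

(0,0): Delta=-0.0271 Bond=7.1813
(1,0): Delta=0.0000 Bond=4.9505
(1,1): Delta=-0.0455 Bond=10.2704
V0=3.9832

No-arbitrage ⇒ martingale measure with p* = (R−d)/(u−d) = 0.4328.
Terminal payoffs: V(2,0)=5.0000, V(2,1)=5.0000, V(2,2)=0.0000
(1,0): S=84.9600. Δ = (V_up−V_dn)/(S_up−S_dn) = (5.0000−5.0000)/(118.0944−61.1712) = 0.0000. V = [p*·5.0000 + (1−p*)·5.0000]/1.01 = 4.9505. B = V − Δ·S = 4.9505.
(1,1): S=164.0200. Δ = (V_up−V_dn)/(S_up−S_dn) = (0.0000−5.0000)/(227.9878−118.0944) = -0.0455. V = [p*·0.0000 + (1−p*)·5.0000]/1.01 = 2.8077. B = V − Δ·S = 10.2704.
(0,0): S=118.0000. Δ = (V_up−V_dn)/(S_up−S_dn) = (2.8077−4.9505)/(164.0200−84.9600) = -0.0271. V = [p*·2.8077 + (1−p*)·4.9505]/1.01 = 3.9832. B = V − Δ·S = 7.1813.
Self-financing check: at every node Δ·S+B equals the discounted successor values.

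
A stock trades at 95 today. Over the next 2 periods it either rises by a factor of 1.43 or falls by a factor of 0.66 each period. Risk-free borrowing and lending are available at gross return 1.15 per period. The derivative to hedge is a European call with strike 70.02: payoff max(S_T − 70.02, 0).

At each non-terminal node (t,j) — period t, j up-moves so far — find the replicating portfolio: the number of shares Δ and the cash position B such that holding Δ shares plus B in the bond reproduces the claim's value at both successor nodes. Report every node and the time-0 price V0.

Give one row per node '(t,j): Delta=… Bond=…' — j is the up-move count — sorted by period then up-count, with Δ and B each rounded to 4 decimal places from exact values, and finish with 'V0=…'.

Since d<R<u, set p* = (R−d)/(u−d) = 0.6364; price each node as the discounted p*-expectation of its children.
At expiry t=2: V(2,0)=0.0000, V(2,1)=19.6410, V(2,2)=124.2455
Node (1,0) S=62.7000: V=(p*·19.6410+(1−p*)·0.0000)/1.15=10.8685; Δ=(19.6410−0.0000)/(89.6610−41.3820)=0.4068; B=V−Δ·S=-14.6393
Node (1,1) S=135.8500: V=(p*·124.2455+(1−p*)·19.6410)/1.15=74.9630; Δ=(124.2455−19.6410)/(194.2655−89.6610)=1.0000; B=V−Δ·S=-60.8870
Node (0,0) S=95.0000: V=(p*·74.9630+(1−p*)·10.8685)/1.15=44.9182; Δ=(74.9630−10.8685)/(135.8500−62.7000)=0.8762; B=V−Δ·S=-38.3214
Self-financing check: at every node Δ·S+B equals the discounted successor values.

(0,0): Delta=0.8762 Bond=-38.3214
(1,0): Delta=0.4068 Bond=-14.6393
(1,1): Delta=1.0000 Bond=-60.8870
V0=44.9182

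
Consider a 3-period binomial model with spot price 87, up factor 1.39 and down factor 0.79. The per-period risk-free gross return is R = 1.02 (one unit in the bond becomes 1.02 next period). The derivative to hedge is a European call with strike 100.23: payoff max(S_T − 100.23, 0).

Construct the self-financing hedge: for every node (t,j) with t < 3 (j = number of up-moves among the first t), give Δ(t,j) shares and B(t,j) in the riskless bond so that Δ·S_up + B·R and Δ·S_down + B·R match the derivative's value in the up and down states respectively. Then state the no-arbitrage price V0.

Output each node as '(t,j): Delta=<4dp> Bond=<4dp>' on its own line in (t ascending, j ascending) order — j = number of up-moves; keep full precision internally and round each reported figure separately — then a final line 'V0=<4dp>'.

(0,0): Delta=0.5564 Bond=-32.9799
(1,0): Delta=0.2968 Bond=-15.7972
(1,1): Delta=0.7937 Bond=-62.3424
(2,0): Delta=0.0000 Bond=0.0000
(2,1): Delta=0.5681 Bond=-42.0342
(2,2): Delta=1.0000 Bond=-98.2647
V0=15.4235

Under the risk-neutral measure, an up-move has probability p* = (R−d)/(u−d) = 0.3833 and values discount at R = 1.02.
Terminal values V(3,·): V(3,0)=0.0000, V(3,1)=0.0000, V(3,2)=32.5632, V(3,3)=133.4189
(2,0): S=54.2967. Δ = (V_up−V_dn)/(S_up−S_dn) = (0.0000−0.0000)/(75.4724−42.8944) = 0.0000. V = [p*·0.0000 + (1−p*)·0.0000]/1.02 = 0.0000. B = V − Δ·S = 0.0000.
(2,1): S=95.5347. Δ = (V_up−V_dn)/(S_up−S_dn) = (32.5632−0.0000)/(132.7932−75.4724) = 0.5681. V = [p*·32.5632 + (1−p*)·0.0000]/1.02 = 12.2378. B = V − Δ·S = -42.0342.
(2,2): S=168.0927. Δ = (V_up−V_dn)/(S_up−S_dn) = (133.4189−32.5632)/(233.6489−132.7932) = 1.0000. V = [p*·133.4189 + (1−p*)·32.5632]/1.02 = 69.8280. B = V − Δ·S = -98.2647.
(1,0): S=68.7300. Δ = (V_up−V_dn)/(S_up−S_dn) = (12.2378−0.0000)/(95.5347−54.2967) = 0.2968. V = [p*·12.2378 + (1−p*)·0.0000]/1.02 = 4.5992. B = V − Δ·S = -15.7972.
(1,1): S=120.9300. Δ = (V_up−V_dn)/(S_up−S_dn) = (69.8280−12.2378)/(168.0927−95.5347) = 0.7937. V = [p*·69.8280 + (1−p*)·12.2378]/1.02 = 33.6412. B = V − Δ·S = -62.3424.
(0,0): S=87.0000. Δ = (V_up−V_dn)/(S_up−S_dn) = (33.6412−4.5992)/(120.9300−68.7300) = 0.5564. V = [p*·33.6412 + (1−p*)·4.5992]/1.02 = 15.4235. B = V − Δ·S = -32.9799.
Root portfolio cost Δ·87+B reproduces V0=15.4235.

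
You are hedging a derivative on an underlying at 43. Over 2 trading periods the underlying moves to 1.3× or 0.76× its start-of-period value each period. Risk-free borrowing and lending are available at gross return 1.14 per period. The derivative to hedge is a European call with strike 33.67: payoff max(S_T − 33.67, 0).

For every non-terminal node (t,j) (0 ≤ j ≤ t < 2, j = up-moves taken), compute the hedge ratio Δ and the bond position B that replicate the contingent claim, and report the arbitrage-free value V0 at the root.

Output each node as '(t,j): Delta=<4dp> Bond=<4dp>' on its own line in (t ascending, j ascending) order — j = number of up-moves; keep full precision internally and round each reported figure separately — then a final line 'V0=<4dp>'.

(0,0): Delta=0.9011 Bond=-21.0597
(1,0): Delta=0.4995 Bond=-10.8815
(1,1): Delta=1.0000 Bond=-29.5351
V0=17.6887

Under the risk-neutral measure, an up-move has probability p* = (R−d)/(u−d) = 0.7037 and values discount at R = 1.14.
At expiry t=2: V(2,0)=0.0000, V(2,1)=8.8140, V(2,2)=39.0000
Node (1,0) S=32.6800: V=(p*·8.8140+(1−p*)·0.0000)/1.14=5.4407; Δ=(8.8140−0.0000)/(42.4840−24.8368)=0.4995; B=V−Δ·S=-10.8815
Node (1,1) S=55.9000: V=(p*·39.0000+(1−p*)·8.8140)/1.14=26.3649; Δ=(39.0000−8.8140)/(72.6700−42.4840)=1.0000; B=V−Δ·S=-29.5351
Node (0,0) S=43.0000: V=(p*·26.3649+(1−p*)·5.4407)/1.14=17.6887; Δ=(26.3649−5.4407)/(55.9000−32.6800)=0.9011; B=V−Δ·S=-21.0597
Self-financing check: at every node Δ·S+B equals the discounted successor values.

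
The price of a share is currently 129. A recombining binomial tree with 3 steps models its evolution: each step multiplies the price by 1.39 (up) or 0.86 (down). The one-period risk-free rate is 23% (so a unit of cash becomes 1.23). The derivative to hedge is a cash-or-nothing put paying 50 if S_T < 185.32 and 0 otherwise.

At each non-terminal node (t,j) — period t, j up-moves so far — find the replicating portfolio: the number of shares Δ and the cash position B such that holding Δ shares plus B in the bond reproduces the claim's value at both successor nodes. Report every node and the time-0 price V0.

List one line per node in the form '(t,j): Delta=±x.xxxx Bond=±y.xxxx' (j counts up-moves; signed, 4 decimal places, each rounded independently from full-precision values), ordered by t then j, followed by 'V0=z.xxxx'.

Under the risk-neutral measure, an up-move has probability p* = (R−d)/(u−d) = 0.6981 and values discount at R = 1.23.
Payoff layer (t=3): V(3,0)=50.0000, V(3,1)=50.0000, V(3,2)=0.0000, V(3,3)=0.0000
Node (2,0) S=95.4084: V=(p*·50.0000+(1−p*)·50.0000)/1.23=40.6504; Δ=(50.0000−50.0000)/(132.6177−82.0512)=0.0000; B=V−Δ·S=40.6504
Node (2,1) S=154.2066: V=(p*·0.0000+(1−p*)·50.0000)/1.23=12.2718; Δ=(0.0000−50.0000)/(214.3472−132.6177)=-0.6118; B=V−Δ·S=106.6114
Node (2,2) S=249.2409: V=(p*·0.0000+(1−p*)·0.0000)/1.23=0.0000; Δ=(0.0000−0.0000)/(346.4449−214.3472)=0.0000; B=V−Δ·S=0.0000
Node (1,0) S=110.9400: V=(p*·12.2718+(1−p*)·40.6504)/1.23=16.9422; Δ=(12.2718−40.6504)/(154.2066−95.4084)=-0.4826; B=V−Δ·S=70.4867
Node (1,1) S=179.3100: V=(p*·0.0000+(1−p*)·12.2718)/1.23=3.0120; Δ=(0.0000−12.2718)/(249.2409−154.2066)=-0.1291; B=V−Δ·S=26.1663
Node (0,0) S=129.0000: V=(p*·3.0120+(1−p*)·16.9422)/1.23=5.8677; Δ=(3.0120−16.9422)/(179.3100−110.9400)=-0.2037; B=V−Δ·S=32.1513
Each (Δ,B) replicates both successor values, so the strategy is self-financing and V0 is arbitrage-free.

(0,0): Delta=-0.2037 Bond=32.1513
(1,0): Delta=-0.4826 Bond=70.4867
(1,1): Delta=-0.1291 Bond=26.1663
(2,0): Delta=0.0000 Bond=40.6504
(2,1): Delta=-0.6118 Bond=106.6114
(2,2): Delta=0.0000 Bond=0.0000
V0=5.8677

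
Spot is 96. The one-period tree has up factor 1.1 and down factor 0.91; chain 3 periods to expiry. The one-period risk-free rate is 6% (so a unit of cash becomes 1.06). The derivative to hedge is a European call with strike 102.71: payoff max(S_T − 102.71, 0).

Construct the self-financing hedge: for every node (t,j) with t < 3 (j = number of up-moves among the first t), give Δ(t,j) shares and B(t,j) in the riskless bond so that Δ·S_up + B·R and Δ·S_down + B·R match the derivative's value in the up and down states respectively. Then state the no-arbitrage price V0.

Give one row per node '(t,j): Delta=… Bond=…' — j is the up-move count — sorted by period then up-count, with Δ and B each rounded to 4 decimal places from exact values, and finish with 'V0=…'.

(0,0): Delta=0.7198 Bond=-57.7533
(1,0): Delta=0.1344 Bond=-10.0809
(1,1): Delta=0.8489 Bond=-74.8552
(2,0): Delta=0.0000 Bond=0.0000
(2,1): Delta=0.1641 Bond=-13.5352
(2,2): Delta=1.0000 Bond=-96.8962
V0=11.3458

Since d<R<u, set p* = (R−d)/(u−d) = 0.7895; price each node as the discounted p*-expectation of its children.
At expiry t=3: V(3,0)=0.0000, V(3,1)=0.0000, V(3,2)=2.9956, V(3,3)=25.0660
(2,0): S=79.4976. Δ = (V_up−V_dn)/(S_up−S_dn) = (0.0000−0.0000)/(87.4474−72.3428) = 0.0000. V = [p*·0.0000 + (1−p*)·0.0000]/1.06 = 0.0000. B = V − Δ·S = 0.0000.
(2,1): S=96.0960. Δ = (V_up−V_dn)/(S_up−S_dn) = (2.9956−0.0000)/(105.7056−87.4474) = 0.1641. V = [p*·2.9956 + (1−p*)·0.0000]/1.06 = 2.2311. B = V − Δ·S = -13.5352.
(2,2): S=116.1600. Δ = (V_up−V_dn)/(S_up−S_dn) = (25.0660−2.9956)/(127.7760−105.7056) = 1.0000. V = [p*·25.0660 + (1−p*)·2.9956]/1.06 = 19.2638. B = V − Δ·S = -96.8962.
(1,0): S=87.3600. Δ = (V_up−V_dn)/(S_up−S_dn) = (2.2311−0.0000)/(96.0960−79.4976) = 0.1344. V = [p*·2.2311 + (1−p*)·0.0000]/1.06 = 1.6617. B = V − Δ·S = -10.0809.
(1,1): S=105.6000. Δ = (V_up−V_dn)/(S_up−S_dn) = (19.2638−2.2311)/(116.1600−96.0960) = 0.8489. V = [p*·19.2638 + (1−p*)·2.2311]/1.06 = 14.7905. B = V − Δ·S = -74.8552.
(0,0): S=96.0000. Δ = (V_up−V_dn)/(S_up−S_dn) = (14.7905−1.6617)/(105.6000−87.3600) = 0.7198. V = [p*·14.7905 + (1−p*)·1.6617]/1.06 = 11.3458. B = V − Δ·S = -57.7533.
Self-financing check: at every node Δ·S+B equals the discounted successor values.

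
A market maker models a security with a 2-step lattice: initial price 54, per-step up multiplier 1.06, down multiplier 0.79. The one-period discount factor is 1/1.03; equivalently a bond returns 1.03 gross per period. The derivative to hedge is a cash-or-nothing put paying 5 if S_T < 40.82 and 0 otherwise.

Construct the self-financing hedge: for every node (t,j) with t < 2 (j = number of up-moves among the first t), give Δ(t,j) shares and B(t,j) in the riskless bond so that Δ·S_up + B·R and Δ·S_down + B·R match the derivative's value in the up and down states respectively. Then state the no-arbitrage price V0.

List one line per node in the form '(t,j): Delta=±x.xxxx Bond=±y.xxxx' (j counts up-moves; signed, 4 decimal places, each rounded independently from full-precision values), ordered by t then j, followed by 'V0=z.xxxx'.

No-arbitrage ⇒ martingale measure with p* = (R−d)/(u−d) = 0.8889.
At expiry t=2: V(2,0)=5.0000, V(2,1)=0.0000, V(2,2)=0.0000
  t=1,j=0: stock 42.6600 → up 45.2196 (V=0.0000), down 33.7014 (V=5.0000). Price 0.5394; hedge Δ=-0.4341, bond B=19.0579.
  t=1,j=1: stock 57.2400 → up 60.6744 (V=0.0000), down 45.2196 (V=0.0000). Price 0.0000; hedge Δ=0.0000, bond B=0.0000.
  t=0,j=0: stock 54.0000 → up 57.2400 (V=0.0000), down 42.6600 (V=0.5394). Price 0.0582; hedge Δ=-0.0370, bond B=2.0559.
Each (Δ,B) replicates both successor values, so the strategy is self-financing and V0 is arbitrage-free.

(0,0): Delta=-0.0370 Bond=2.0559
(1,0): Delta=-0.4341 Bond=19.0579
(1,1): Delta=0.0000 Bond=0.0000
V0=0.0582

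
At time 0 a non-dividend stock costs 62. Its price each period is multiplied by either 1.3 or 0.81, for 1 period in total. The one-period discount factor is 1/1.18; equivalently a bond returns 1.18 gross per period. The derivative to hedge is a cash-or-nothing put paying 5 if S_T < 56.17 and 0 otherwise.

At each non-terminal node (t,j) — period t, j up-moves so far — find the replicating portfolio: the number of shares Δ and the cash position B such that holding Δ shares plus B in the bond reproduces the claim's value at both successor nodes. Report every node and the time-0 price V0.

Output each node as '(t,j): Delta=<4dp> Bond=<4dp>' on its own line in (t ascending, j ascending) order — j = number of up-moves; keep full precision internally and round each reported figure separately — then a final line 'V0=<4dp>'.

The replicating-portfolio and risk-neutral prices coincide; use p* = (1.18−0.81)/(1.3−0.81) = 0.7551 for the latter.
At expiry t=1: V(1,0)=5.0000, V(1,1)=0.0000
(0,0): S=62.0000. Δ = (V_up−V_dn)/(S_up−S_dn) = (0.0000−5.0000)/(80.6000−50.2200) = -0.1646. V = [p*·0.0000 + (1−p*)·5.0000]/1.18 = 1.0377. B = V − Δ·S = 11.2418.
Each (Δ,B) replicates both successor values, so the strategy is self-financing and V0 is arbitrage-free.

(0,0): Delta=-0.1646 Bond=11.2418
V0=1.0377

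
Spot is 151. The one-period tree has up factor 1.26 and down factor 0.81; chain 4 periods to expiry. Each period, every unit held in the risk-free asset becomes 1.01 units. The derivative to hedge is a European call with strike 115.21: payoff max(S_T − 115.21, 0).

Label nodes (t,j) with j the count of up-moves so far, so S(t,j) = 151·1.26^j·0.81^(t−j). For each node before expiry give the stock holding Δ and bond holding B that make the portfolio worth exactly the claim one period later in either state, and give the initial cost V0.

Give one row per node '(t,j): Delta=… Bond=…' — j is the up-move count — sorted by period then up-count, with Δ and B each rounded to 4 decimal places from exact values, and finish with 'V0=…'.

Since d<R<u, set p* = (R−d)/(u−d) = 0.4444; price each node as the discounted p*-expectation of its children.
Terminal values V(4,·): V(4,0)=0.0000, V(4,1)=0.0000, V(4,2)=42.0753, V(4,3)=129.4560, V(4,4)=265.3815
(3,0): S=80.2476. Δ = (V_up−V_dn)/(S_up−S_dn) = (0.0000−0.0000)/(101.1120−65.0005) = 0.0000. V = [p*·0.0000 + (1−p*)·0.0000]/1.01 = 0.0000. B = V − Δ·S = 0.0000.
(3,1): S=124.8296. Δ = (V_up−V_dn)/(S_up−S_dn) = (42.0753−0.0000)/(157.2853−101.1120) = 0.7490. V = [p*·42.0753 + (1−p*)·0.0000]/1.01 = 18.5150. B = V − Δ·S = -74.9856.
(3,2): S=194.1794. Δ = (V_up−V_dn)/(S_up−S_dn) = (129.4560−42.0753)/(244.6660−157.2853) = 1.0000. V = [p*·129.4560 + (1−p*)·42.0753]/1.01 = 80.1100. B = V − Δ·S = -114.0693.
(3,3): S=302.0568. Δ = (V_up−V_dn)/(S_up−S_dn) = (265.3815−129.4560)/(380.5915−244.6660) = 1.0000. V = [p*·265.3815 + (1−p*)·129.4560]/1.01 = 187.9875. B = V − Δ·S = -114.0693.
(2,0): S=99.0711. Δ = (V_up−V_dn)/(S_up−S_dn) = (18.5150−0.0000)/(124.8296−80.2476) = 0.4153. V = [p*·18.5150 + (1−p*)·0.0000]/1.01 = 8.1474. B = V − Δ·S = -32.9970.
(2,1): S=154.1106. Δ = (V_up−V_dn)/(S_up−S_dn) = (80.1100−18.5150)/(194.1794−124.8296) = 0.8882. V = [p*·80.1100 + (1−p*)·18.5150]/1.01 = 45.4362. B = V − Δ·S = -91.4417.
(2,2): S=239.7276. Δ = (V_up−V_dn)/(S_up−S_dn) = (187.9875−80.1100)/(302.0568−194.1794) = 1.0000. V = [p*·187.9875 + (1−p*)·80.1100]/1.01 = 126.7877. B = V − Δ·S = -112.9399.
(1,0): S=122.3100. Δ = (V_up−V_dn)/(S_up−S_dn) = (45.4362−8.1474)/(154.1106−99.0711) = 0.6775. V = [p*·45.4362 + (1−p*)·8.1474]/1.01 = 24.4754. B = V − Δ·S = -58.3885.
(1,1): S=190.2600. Δ = (V_up−V_dn)/(S_up−S_dn) = (126.7877−45.4362)/(239.7276−154.1106) = 0.9502. V = [p*·126.7877 + (1−p*)·45.4362]/1.01 = 80.7846. B = V − Δ·S = -99.9965.
(0,0): S=151.0000. Δ = (V_up−V_dn)/(S_up−S_dn) = (80.7846−24.4754)/(190.2600−122.3100) = 0.8287. V = [p*·80.7846 + (1−p*)·24.4754]/1.01 = 49.0116. B = V − Δ·S = -76.1198.
Check: Δ(0,0)·S0 + B(0,0) = 49.0116 = V0.

(0,0): Delta=0.8287 Bond=-76.1198
(1,0): Delta=0.6775 Bond=-58.3885
(1,1): Delta=0.9502 Bond=-99.9965
(2,0): Delta=0.4153 Bond=-32.9970
(2,1): Delta=0.8882 Bond=-91.4417
(2,2): Delta=1.0000 Bond=-112.9399
(3,0): Delta=0.0000 Bond=0.0000
(3,1): Delta=0.7490 Bond=-74.9856
(3,2): Delta=1.0000 Bond=-114.0693
(3,3): Delta=1.0000 Bond=-114.0693
V0=49.0116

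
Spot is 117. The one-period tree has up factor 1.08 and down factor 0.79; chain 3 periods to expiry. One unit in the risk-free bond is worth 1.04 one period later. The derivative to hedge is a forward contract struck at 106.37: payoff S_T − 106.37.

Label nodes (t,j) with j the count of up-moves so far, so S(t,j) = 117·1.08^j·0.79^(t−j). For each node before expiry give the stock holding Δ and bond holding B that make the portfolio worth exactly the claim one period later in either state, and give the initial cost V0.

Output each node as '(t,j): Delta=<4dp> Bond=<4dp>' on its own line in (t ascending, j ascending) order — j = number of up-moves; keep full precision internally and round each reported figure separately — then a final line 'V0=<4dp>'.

Since d<R<u, set p* = (R−d)/(u−d) = 0.8621; price each node as the discounted p*-expectation of its children.
At expiry t=3: V(3,0)=-48.6844, V(3,1)=-27.5087, V(3,2)=1.4404, V(3,3)=41.0163
  t=2,j=0: stock 73.0197 → up 78.8613 (V=-27.5087), down 57.6856 (V=-48.6844). Price -29.2591; hedge Δ=1.0000, bond B=-102.2788.
  t=2,j=1: stock 99.8244 → up 107.8104 (V=1.4404), down 78.8613 (V=-27.5087). Price -2.4544; hedge Δ=1.0000, bond B=-102.2788.
  t=2,j=2: stock 136.4688 → up 147.3863 (V=41.0163), down 107.8104 (V=1.4404). Price 34.1900; hedge Δ=1.0000, bond B=-102.2788.
  t=1,j=0: stock 92.4300 → up 99.8244 (V=-2.4544), down 73.0197 (V=-29.2591). Price -5.9150; hedge Δ=1.0000, bond B=-98.3450.
  t=1,j=1: stock 126.3600 → up 136.4688 (V=34.1900), down 99.8244 (V=-2.4544). Price 28.0150; hedge Δ=1.0000, bond B=-98.3450.
  t=0,j=0: stock 117.0000 → up 126.3600 (V=28.0150), down 92.4300 (V=-5.9150). Price 22.4375; hedge Δ=1.0000, bond B=-94.5625.
Self-financing check: at every node Δ·S+B equals the discounted successor values.

(0,0): Delta=1.0000 Bond=-94.5625
(1,0): Delta=1.0000 Bond=-98.3450
(1,1): Delta=1.0000 Bond=-98.3450
(2,0): Delta=1.0000 Bond=-102.2788
(2,1): Delta=1.0000 Bond=-102.2788
(2,2): Delta=1.0000 Bond=-102.2788
V0=22.4375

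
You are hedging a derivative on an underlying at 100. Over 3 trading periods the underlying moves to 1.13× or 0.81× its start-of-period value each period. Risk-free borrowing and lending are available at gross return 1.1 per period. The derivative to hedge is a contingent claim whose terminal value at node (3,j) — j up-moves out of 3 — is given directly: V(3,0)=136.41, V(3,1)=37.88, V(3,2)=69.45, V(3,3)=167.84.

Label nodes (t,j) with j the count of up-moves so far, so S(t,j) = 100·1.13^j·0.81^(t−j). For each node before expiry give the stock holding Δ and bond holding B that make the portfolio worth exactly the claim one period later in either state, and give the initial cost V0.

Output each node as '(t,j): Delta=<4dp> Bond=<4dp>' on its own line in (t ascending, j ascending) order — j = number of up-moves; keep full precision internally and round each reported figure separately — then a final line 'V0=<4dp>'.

(0,0): Delta=2.2031 Bond=-113.6397
(1,0): Delta=0.6795 Bond=-1.5876
(1,1): Delta=2.3161 Bond=-137.7708
(2,0): Delta=-4.6930 Bond=350.7401
(2,1): Delta=1.0779 Bond=-38.2105
(2,2): Delta=2.4079 Bond=-163.2724
V0=106.6730

The replicating-portfolio and risk-neutral prices coincide; use p* = (1.1−0.81)/(1.13−0.81) = 0.9063 for the latter.
Terminal payoffs: V(3,0)=136.4100, V(3,1)=37.8800, V(3,2)=69.4500, V(3,3)=167.8400
Node (2,0) S=65.6100: V=(p*·37.8800+(1−p*)·136.4100)/1.1=42.8338; Δ=(37.8800−136.4100)/(74.1393−53.1441)=-4.6930; B=V−Δ·S=350.7401
Node (2,1) S=91.5300: V=(p*·69.4500+(1−p*)·37.8800)/1.1=60.4457; Δ=(69.4500−37.8800)/(103.4289−74.1393)=1.0779; B=V−Δ·S=-38.2105
Node (2,2) S=127.6900: V=(p*·167.8400+(1−p*)·69.4500)/1.1=144.1963; Δ=(167.8400−69.4500)/(144.2897−103.4289)=2.4079; B=V−Δ·S=-163.2724
Node (1,0) S=81.0000: V=(p*·60.4457+(1−p*)·42.8338)/1.1=53.4497; Δ=(60.4457−42.8338)/(91.5300−65.6100)=0.6795; B=V−Δ·S=-1.5876
Node (1,1) S=113.0000: V=(p*·144.1963+(1−p*)·60.4457)/1.1=123.9497; Δ=(144.1963−60.4457)/(127.6900−91.5300)=2.3161; B=V−Δ·S=-137.7708
Node (0,0) S=100.0000: V=(p*·123.9497+(1−p*)·53.4497)/1.1=106.6730; Δ=(123.9497−53.4497)/(113.0000−81.0000)=2.2031; B=V−Δ·S=-113.6397
Each (Δ,B) replicates both successor values, so the strategy is self-financing and V0 is arbitrage-free.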